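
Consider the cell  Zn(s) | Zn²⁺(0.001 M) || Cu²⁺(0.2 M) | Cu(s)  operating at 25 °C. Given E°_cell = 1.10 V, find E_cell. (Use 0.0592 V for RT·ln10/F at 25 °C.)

Balancing electrons gives n = 2; the reaction quotient is Q = [Zn²⁺]/[Cu²⁺] = 0.00500.
At 25 °C, E = E° − (0.0592/n) log Q = 1.10 − (0.0592/2)(-2.301) = 1.100 + 0.068 = 1.168 V.

1.17 V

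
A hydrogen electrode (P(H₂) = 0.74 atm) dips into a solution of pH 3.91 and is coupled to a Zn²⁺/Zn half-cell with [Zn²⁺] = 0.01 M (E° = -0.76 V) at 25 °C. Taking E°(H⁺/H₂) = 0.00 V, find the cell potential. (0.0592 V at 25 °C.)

0.59 V

The hydrogen couple is the cathode, so E°_cell = 0.76 V; n = 2.
[H⁺] = 10^(−3.91) = 1.2 × 10^-4 M, and Q = [Zn²⁺]·P(H₂) / [H⁺]^2 = 4.89 × 10^5.
E = E° − (0.0592/2) log Q = 0.76 − (0.0592/2)(5.689) = 0.592 V.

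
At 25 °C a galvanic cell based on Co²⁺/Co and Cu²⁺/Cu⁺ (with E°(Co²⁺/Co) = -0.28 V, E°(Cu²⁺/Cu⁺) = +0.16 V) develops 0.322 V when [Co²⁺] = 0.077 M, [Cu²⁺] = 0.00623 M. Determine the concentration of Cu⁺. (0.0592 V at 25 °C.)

From the Nernst equation, log Q = n(E° − E)/0.0592 = 2(0.44 − 0.322)/0.0592 = 3.986, so Q = 9690.
With Q = [Co²⁺]·[Cu⁺]^2/[Cu²⁺]^2 and the known concentrations, [Cu⁺]^2 in the numerator gives [Cu⁺] = 2.2 M.

2.2 M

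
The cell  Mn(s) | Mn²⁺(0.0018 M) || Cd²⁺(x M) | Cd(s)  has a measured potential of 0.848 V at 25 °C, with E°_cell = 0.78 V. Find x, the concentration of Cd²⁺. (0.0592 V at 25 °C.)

From the Nernst equation, log Q = n(E° − E)/0.0592 = 2(0.78 − 0.848)/0.0592 = -2.297, so Q = 0.00504.
With Q = [Mn²⁺]/[Cd²⁺] and the known concentrations, [Cd²⁺] in the denominator gives [Cd²⁺] = 0.36 M.

0.36 M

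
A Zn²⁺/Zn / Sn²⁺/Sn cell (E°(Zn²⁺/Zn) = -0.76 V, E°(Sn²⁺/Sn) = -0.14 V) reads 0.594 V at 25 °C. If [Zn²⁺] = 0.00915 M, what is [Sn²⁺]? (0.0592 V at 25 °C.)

From the Nernst equation, log Q = n(E° − E)/0.0592 = 2(0.62 − 0.594)/0.0592 = 0.878, so Q = 7.56.
With Q = [Zn²⁺]/[Sn²⁺] and the known concentrations, [Sn²⁺] in the denominator gives [Sn²⁺] = 0.0012 M.

0.0012 M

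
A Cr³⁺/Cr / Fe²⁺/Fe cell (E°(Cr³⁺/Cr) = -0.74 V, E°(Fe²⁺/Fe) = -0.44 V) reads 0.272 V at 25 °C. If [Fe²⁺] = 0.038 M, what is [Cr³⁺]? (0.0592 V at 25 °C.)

From the Nernst equation, log Q = n(E° − E)/0.0592 = 6(0.30 − 0.272)/0.0592 = 2.838, so Q = 688.
With Q = [Cr³⁺]^2/[Fe²⁺]^3 and the known concentrations, [Cr³⁺]^2 in the numerator gives [Cr³⁺] = 0.19 M.

0.19 M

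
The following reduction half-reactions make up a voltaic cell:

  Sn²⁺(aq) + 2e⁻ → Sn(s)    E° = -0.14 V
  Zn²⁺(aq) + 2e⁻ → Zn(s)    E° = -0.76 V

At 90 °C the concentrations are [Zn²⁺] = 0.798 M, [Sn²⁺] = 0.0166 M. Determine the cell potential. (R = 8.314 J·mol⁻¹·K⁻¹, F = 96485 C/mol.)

0.559 V

The Sn²⁺/Sn couple has the higher reduction potential and acts as the cathode, so E°_cell = -0.14 − (-0.76) = 0.62 V.
Balancing electrons gives n = 2; the reaction quotient is Q = [Zn²⁺]/[Sn²⁺] = 48.1.
E = E° − (RT/nF) ln Q = 0.62 − (8.314×363)/(2×96485) × (3.873) = 0.620 − 0.061 = 0.559 V.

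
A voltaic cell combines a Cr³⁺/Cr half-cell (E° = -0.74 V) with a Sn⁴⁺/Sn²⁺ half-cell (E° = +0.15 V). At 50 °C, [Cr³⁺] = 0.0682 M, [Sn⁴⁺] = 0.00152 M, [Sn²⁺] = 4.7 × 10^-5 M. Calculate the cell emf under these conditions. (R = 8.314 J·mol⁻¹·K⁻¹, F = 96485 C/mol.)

The Sn⁴⁺/Sn²⁺ couple has the higher reduction potential and acts as the cathode, so E°_cell = +0.15 − (-0.74) = 0.89 V.
Balancing electrons gives n = 6; the reaction quotient is Q = [Cr³⁺]^2·[Sn²⁺]^3/[Sn⁴⁺]^3 = 1.38 × 10^-7.
E = E° − (RT/nF) ln Q = 0.89 − (8.314×323)/(6×96485) × (-15.800) = 0.890 + 0.073 = 0.963 V.

0.963 V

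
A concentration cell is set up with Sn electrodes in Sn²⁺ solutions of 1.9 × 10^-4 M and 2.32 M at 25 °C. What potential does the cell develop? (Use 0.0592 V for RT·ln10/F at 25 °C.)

0.12 V

Both half-cells are Sn²⁺/Sn, so E°_cell = 0. The concentrated side is the cathode; the cell reaction moves Sn²⁺ from high to low concentration with n = 2.
Q = [Sn²⁺]_dilute/[Sn²⁺]_conc = 1.9 × 10^-4/2.32 = 8.19 × 10^-5.
E = 0 − (0.0592/2) log Q = −(0.0592/2)(-4.087) = 0.1210 V.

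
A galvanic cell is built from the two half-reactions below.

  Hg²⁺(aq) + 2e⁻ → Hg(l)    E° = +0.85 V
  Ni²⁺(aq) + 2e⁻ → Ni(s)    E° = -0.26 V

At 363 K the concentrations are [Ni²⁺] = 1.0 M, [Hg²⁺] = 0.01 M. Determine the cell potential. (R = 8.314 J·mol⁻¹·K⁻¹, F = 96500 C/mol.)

1.04 V

The Hg²⁺/Hg couple has the higher reduction potential and acts as the cathode, so E°_cell = +0.85 − (-0.26) = 1.11 V.
Balancing electrons gives n = 2; the reaction quotient is Q = [Ni²⁺]/[Hg²⁺] = 100.
E = E° − (RT/nF) ln Q = 1.11 − (8.314×363)/(2×96500) × (4.605) = 1.110 − 0.072 = 1.038 V.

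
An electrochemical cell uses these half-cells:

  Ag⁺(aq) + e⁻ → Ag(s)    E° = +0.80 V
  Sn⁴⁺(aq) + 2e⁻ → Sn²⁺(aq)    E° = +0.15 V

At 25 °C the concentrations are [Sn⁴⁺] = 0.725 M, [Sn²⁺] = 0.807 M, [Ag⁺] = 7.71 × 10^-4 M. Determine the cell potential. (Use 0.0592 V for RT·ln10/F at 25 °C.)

The Ag⁺/Ag couple has the higher reduction potential and acts as the cathode, so E°_cell = +0.80 − (+0.15) = 0.65 V.
Balancing electrons gives n = 2; the reaction quotient is Q = [Sn⁴⁺]/([Sn²⁺]·[Ag⁺]^2) = 1.51 × 10^6.
At 25 °C, E = E° − (0.0592/n) log Q = 0.65 − (0.0592/2)(6.179) = 0.650 − 0.183 = 0.467 V.

0.467 V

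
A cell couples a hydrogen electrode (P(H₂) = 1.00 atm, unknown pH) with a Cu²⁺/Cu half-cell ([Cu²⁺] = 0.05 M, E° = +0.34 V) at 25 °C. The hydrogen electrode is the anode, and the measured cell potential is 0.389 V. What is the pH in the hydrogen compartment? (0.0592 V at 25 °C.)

pH = 1.48

E°_cell = 0.34 V and n = 2.
log Q = n(E° − E)/0.0592 = 2×(0.34 − 0.389)/0.0592 = -1.655.
With Q = [H⁺]^2 / ([Cu²⁺]·P(H₂)), solving for [H⁺] gives log[H⁺] = -1.478, so pH = 1.48.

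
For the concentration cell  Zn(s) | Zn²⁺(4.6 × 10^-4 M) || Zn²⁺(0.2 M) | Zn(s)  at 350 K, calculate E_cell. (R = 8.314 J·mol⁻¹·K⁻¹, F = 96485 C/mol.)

0.092 V

Both half-cells are Zn²⁺/Zn, so E°_cell = 0. The concentrated side is the cathode; the cell reaction moves Zn²⁺ from high to low concentration with n = 2.
Q = [Zn²⁺]_dilute/[Zn²⁺]_conc = 4.6 × 10^-4/0.2 = 0.00230.
E = 0 − (RT/nF) ln Q = −((8.314×350)/(2×96485))(-6.075) = 0.0916 V.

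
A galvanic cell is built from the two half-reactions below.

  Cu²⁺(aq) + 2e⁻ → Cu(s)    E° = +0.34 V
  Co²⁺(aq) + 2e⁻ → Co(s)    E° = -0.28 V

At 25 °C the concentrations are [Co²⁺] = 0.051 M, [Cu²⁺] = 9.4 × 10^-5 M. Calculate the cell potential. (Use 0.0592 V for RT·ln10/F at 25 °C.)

0.539 V

The Cu²⁺/Cu couple has the higher reduction potential and acts as the cathode, so E°_cell = +0.34 − (-0.28) = 0.62 V.
Balancing electrons gives n = 2; the reaction quotient is Q = [Co²⁺]/[Cu²⁺] = 543.
At 25 °C, E = E° − (0.0592/n) log Q = 0.62 − (0.0592/2)(2.734) = 0.620 − 0.081 = 0.539 V.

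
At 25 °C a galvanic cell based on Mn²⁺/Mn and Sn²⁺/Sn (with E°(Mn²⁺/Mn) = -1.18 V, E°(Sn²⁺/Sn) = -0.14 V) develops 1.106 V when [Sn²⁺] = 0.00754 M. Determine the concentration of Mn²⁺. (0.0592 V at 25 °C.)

4.4 × 10^-5 M

From the Nernst equation, log Q = n(E° − E)/0.0592 = 2(1.04 − 1.106)/0.0592 = -2.230, so Q = 0.00589.
With Q = [Mn²⁺]/[Sn²⁺] and the known concentrations, [Mn²⁺] in the numerator gives [Mn²⁺] = 4.4 × 10^-5 M.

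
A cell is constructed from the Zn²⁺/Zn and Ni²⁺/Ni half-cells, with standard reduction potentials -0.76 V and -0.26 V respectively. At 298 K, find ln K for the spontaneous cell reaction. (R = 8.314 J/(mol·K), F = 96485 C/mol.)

ln K = 38.9

E°_cell = -0.26 − (-0.76) = 0.50 V, with n = 2 electrons transferred.
At equilibrium E = 0, so the Nernst equation gives ln K = nFE°/RT = (2)(96485)(0.50)/((8.314)(298)) = 38.94.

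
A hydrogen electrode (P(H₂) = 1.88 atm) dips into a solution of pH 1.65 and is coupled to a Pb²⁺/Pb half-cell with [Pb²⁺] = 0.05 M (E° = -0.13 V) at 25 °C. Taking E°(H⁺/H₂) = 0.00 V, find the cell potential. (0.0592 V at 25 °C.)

0.063 V

The hydrogen couple is the cathode, so E°_cell = 0.13 V; n = 2.
[H⁺] = 10^(−1.65) = 0.022 M, and Q = [Pb²⁺]·P(H₂) / [H⁺]^2 = 188.
E = E° − (0.0592/2) log Q = 0.13 − (0.0592/2)(2.273) = 0.063 V.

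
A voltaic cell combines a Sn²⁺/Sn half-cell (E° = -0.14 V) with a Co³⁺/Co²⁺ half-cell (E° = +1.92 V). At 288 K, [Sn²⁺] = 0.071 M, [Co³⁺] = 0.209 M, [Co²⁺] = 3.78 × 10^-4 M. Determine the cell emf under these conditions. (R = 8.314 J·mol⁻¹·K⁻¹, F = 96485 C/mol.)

The Co³⁺/Co²⁺ couple has the higher reduction potential and acts as the cathode, so E°_cell = +1.92 − (-0.14) = 2.06 V.
Balancing electrons gives n = 2; the reaction quotient is Q = [Sn²⁺]·[Co²⁺]^2/[Co³⁺]^2 = 2.32 × 10^-7.
E = E° − (RT/nF) ln Q = 2.06 − (8.314×288)/(2×96485) × (-15.275) = 2.060 + 0.190 = 2.250 V.

2.25 V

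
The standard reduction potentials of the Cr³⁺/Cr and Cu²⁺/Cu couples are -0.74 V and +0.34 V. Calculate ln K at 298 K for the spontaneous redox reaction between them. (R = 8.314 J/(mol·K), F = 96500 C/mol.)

ln K = 252.4

E°_cell = +0.34 − (-0.74) = 1.08 V, with n = 6 electrons transferred.
At equilibrium E = 0, so the Nernst equation gives ln K = nFE°/RT = (6)(96500)(1.08)/((8.314)(298)) = 252.39.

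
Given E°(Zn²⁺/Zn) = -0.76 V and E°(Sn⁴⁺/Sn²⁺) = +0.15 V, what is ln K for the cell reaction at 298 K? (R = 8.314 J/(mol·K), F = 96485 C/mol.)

E°_cell = +0.15 − (-0.76) = 0.91 V, with n = 2 electrons transferred.
At equilibrium E = 0, so the Nernst equation gives ln K = nFE°/RT = (2)(96485)(0.91)/((8.314)(298)) = 70.88.

ln K = 70.9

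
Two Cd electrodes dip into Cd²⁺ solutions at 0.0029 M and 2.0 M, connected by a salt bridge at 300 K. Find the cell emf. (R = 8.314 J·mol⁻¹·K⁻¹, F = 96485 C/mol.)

Both half-cells are Cd²⁺/Cd, so E°_cell = 0. The concentrated side is the cathode; the cell reaction moves Cd²⁺ from high to low concentration with n = 2.
Q = [Cd²⁺]_dilute/[Cd²⁺]_conc = 0.0029/2.0 = 0.00145.
E = 0 − (RT/nF) ln Q = −((8.314×300)/(2×96485))(-6.536) = 0.0845 V.

0.084 V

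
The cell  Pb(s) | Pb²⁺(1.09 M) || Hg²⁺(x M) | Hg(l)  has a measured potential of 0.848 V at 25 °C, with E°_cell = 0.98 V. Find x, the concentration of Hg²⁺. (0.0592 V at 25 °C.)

From the Nernst equation, log Q = n(E° − E)/0.0592 = 2(0.98 − 0.848)/0.0592 = 4.459, so Q = 2.88 × 10^4.
With Q = [Pb²⁺]/[Hg²⁺] and the known concentrations, [Hg²⁺] in the denominator gives [Hg²⁺] = 3.8 × 10^-5 M.

3.8 × 10^-5 M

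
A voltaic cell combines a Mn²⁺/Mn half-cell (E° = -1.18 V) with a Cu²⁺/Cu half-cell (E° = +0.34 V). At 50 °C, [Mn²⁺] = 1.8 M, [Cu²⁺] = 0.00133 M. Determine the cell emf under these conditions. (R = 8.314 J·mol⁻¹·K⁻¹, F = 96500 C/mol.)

The Cu²⁺/Cu couple has the higher reduction potential and acts as the cathode, so E°_cell = +0.34 − (-1.18) = 1.52 V.
Balancing electrons gives n = 2; the reaction quotient is Q = [Mn²⁺]/[Cu²⁺] = 1350.
E = E° − (RT/nF) ln Q = 1.52 − (8.314×323)/(2×96500) × (7.210) = 1.520 − 0.100 = 1.420 V.

1.42 V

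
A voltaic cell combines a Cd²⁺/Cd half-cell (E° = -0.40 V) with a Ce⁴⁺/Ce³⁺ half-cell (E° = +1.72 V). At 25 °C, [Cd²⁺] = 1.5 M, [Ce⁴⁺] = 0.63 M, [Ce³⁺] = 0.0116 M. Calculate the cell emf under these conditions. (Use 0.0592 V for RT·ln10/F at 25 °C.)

The Ce⁴⁺/Ce³⁺ couple has the higher reduction potential and acts as the cathode, so E°_cell = +1.72 − (-0.40) = 2.12 V.
Balancing electrons gives n = 2; the reaction quotient is Q = [Cd²⁺]·[Ce³⁺]^2/[Ce⁴⁺]^2 = 5.09 × 10^-4.
At 25 °C, E = E° − (0.0592/n) log Q = 2.12 − (0.0592/2)(-3.294) = 2.120 + 0.098 = 2.218 V.

2.22 V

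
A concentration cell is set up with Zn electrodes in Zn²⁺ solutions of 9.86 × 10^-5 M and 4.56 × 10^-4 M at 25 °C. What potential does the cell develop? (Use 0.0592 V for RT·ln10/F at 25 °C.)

0.020 V

Both half-cells are Zn²⁺/Zn, so E°_cell = 0. The concentrated side is the cathode; the cell reaction moves Zn²⁺ from high to low concentration with n = 2.
Q = [Zn²⁺]_dilute/[Zn²⁺]_conc = 9.86 × 10^-5/4.56 × 10^-4 = 0.216.
E = 0 − (0.0592/2) log Q = −(0.0592/2)(-0.665) = 0.0197 V.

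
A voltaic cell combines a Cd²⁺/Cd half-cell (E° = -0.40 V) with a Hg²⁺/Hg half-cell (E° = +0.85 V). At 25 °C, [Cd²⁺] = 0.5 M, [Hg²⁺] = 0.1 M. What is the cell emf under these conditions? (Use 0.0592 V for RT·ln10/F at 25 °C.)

1.23 V

The Hg²⁺/Hg couple has the higher reduction potential and acts as the cathode, so E°_cell = +0.85 − (-0.40) = 1.25 V.
Balancing electrons gives n = 2; the reaction quotient is Q = [Cd²⁺]/[Hg²⁺] = 5.00.
At 25 °C, E = E° − (0.0592/n) log Q = 1.25 − (0.0592/2)(0.699) = 1.250 − 0.021 = 1.229 V.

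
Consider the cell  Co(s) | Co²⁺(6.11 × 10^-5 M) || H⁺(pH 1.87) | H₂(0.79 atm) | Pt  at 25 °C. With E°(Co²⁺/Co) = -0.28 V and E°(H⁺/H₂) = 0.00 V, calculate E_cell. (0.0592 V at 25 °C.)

0.30 V

The hydrogen couple is the cathode, so E°_cell = 0.28 V; n = 2.
[H⁺] = 10^(−1.87) = 0.013 M, and Q = [Co²⁺]·P(H₂) / [H⁺]^2 = 0.265.
E = E° − (0.0592/2) log Q = 0.28 − (0.0592/2)(-0.576) = 0.297 V.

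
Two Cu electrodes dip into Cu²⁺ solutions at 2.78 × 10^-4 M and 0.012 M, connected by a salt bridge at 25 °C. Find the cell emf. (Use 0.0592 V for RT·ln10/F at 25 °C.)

0.048 V

Both half-cells are Cu²⁺/Cu, so E°_cell = 0. The concentrated side is the cathode; the cell reaction moves Cu²⁺ from high to low concentration with n = 2.
Q = [Cu²⁺]_dilute/[Cu²⁺]_conc = 2.78 × 10^-4/0.012 = 0.0232.
E = 0 − (0.0592/2) log Q = −(0.0592/2)(-1.635) = 0.0484 V.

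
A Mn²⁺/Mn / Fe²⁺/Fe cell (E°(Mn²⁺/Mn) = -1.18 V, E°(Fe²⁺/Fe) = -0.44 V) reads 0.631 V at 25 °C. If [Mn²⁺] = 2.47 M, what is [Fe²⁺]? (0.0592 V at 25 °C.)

From the Nernst equation, log Q = n(E° − E)/0.0592 = 2(0.74 − 0.631)/0.0592 = 3.682, so Q = 4810.
With Q = [Mn²⁺]/[Fe²⁺] and the known concentrations, [Fe²⁺] in the denominator gives [Fe²⁺] = 5.1 × 10^-4 M.

5.1 × 10^-4 M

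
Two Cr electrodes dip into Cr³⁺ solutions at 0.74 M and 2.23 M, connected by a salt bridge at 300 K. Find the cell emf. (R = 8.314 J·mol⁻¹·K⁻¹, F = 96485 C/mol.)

Both half-cells are Cr³⁺/Cr, so E°_cell = 0. The concentrated side is the cathode; the cell reaction moves Cr³⁺ from high to low concentration with n = 3.
Q = [Cr³⁺]_dilute/[Cr³⁺]_conc = 0.74/2.23 = 0.332.
E = 0 − (RT/nF) ln Q = −((8.314×300)/(3×96485))(-1.103) = 0.0095 V.

0.010 V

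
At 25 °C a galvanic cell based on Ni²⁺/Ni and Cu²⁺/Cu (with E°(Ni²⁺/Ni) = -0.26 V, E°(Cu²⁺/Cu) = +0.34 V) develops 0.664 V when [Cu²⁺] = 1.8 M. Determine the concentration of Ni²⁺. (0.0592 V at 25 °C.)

0.012 M

From the Nernst equation, log Q = n(E° − E)/0.0592 = 2(0.60 − 0.664)/0.0592 = -2.162, so Q = 0.00688.
With Q = [Ni²⁺]/[Cu²⁺] and the known concentrations, [Ni²⁺] in the numerator gives [Ni²⁺] = 0.012 M.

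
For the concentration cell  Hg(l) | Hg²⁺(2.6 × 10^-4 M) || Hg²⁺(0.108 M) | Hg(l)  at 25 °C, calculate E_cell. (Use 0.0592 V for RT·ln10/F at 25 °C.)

Both half-cells are Hg²⁺/Hg, so E°_cell = 0. The concentrated side is the cathode; the cell reaction moves Hg²⁺ from high to low concentration with n = 2.
Q = [Hg²⁺]_dilute/[Hg²⁺]_conc = 2.6 × 10^-4/0.108 = 0.00241.
E = 0 − (0.0592/2) log Q = −(0.0592/2)(-2.618) = 0.0775 V.

0.077 V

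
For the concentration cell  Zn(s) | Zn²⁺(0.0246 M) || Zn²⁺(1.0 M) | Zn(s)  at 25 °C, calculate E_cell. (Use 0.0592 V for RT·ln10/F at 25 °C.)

Both half-cells are Zn²⁺/Zn, so E°_cell = 0. The concentrated side is the cathode; the cell reaction moves Zn²⁺ from high to low concentration with n = 2.
Q = [Zn²⁺]_dilute/[Zn²⁺]_conc = 0.0246/1.0 = 0.0246.
E = 0 − (0.0592/2) log Q = −(0.0592/2)(-1.609) = 0.0476 V.

0.048 V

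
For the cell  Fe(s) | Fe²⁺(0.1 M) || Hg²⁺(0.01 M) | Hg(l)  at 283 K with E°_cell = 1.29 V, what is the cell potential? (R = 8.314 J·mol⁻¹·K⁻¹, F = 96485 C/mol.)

Balancing electrons gives n = 2; the reaction quotient is Q = [Fe²⁺]/[Hg²⁺] = 10.0.
E = E° − (RT/nF) ln Q = 1.29 − (8.314×283)/(2×96485) × (2.303) = 1.290 − 0.028 = 1.262 V.

1.26 V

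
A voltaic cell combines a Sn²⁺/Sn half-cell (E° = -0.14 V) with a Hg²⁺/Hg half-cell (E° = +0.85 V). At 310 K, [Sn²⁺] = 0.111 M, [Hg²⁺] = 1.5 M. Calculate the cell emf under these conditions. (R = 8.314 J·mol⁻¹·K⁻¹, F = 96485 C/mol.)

1.02 V

The Hg²⁺/Hg couple has the higher reduction potential and acts as the cathode, so E°_cell = +0.85 − (-0.14) = 0.99 V.
Balancing electrons gives n = 2; the reaction quotient is Q = [Sn²⁺]/[Hg²⁺] = 0.0740.
E = E° − (RT/nF) ln Q = 0.99 − (8.314×310)/(2×96485) × (-2.604) = 0.990 + 0.035 = 1.025 V.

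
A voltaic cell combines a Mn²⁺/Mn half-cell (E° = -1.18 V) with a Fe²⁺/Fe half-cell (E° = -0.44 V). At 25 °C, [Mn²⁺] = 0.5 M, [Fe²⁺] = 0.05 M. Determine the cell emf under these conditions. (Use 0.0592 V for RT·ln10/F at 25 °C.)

0.710 V

The Fe²⁺/Fe couple has the higher reduction potential and acts as the cathode, so E°_cell = -0.44 − (-1.18) = 0.74 V.
Balancing electrons gives n = 2; the reaction quotient is Q = [Mn²⁺]/[Fe²⁺] = 10.0.
At 25 °C, E = E° − (0.0592/n) log Q = 0.74 − (0.0592/2)(1.000) = 0.740 − 0.030 = 0.710 V.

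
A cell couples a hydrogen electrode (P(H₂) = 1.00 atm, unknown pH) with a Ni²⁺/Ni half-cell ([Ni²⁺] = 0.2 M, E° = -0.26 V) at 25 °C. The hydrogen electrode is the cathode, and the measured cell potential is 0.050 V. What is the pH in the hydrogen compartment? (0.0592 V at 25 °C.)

E°_cell = 0.26 V and n = 2.
log Q = n(E° − E)/0.0592 = 2×(0.26 − 0.050)/0.0592 = 7.095.
With Q = [Ni²⁺]·P(H₂) / [H⁺]^2, solving for [H⁺] gives log[H⁺] = -3.897, so pH = 3.90.

pH = 3.90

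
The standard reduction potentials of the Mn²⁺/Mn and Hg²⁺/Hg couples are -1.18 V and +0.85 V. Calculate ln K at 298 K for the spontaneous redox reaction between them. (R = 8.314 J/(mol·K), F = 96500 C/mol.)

E°_cell = +0.85 − (-1.18) = 2.03 V, with n = 2 electrons transferred.
At equilibrium E = 0, so the Nernst equation gives ln K = nFE°/RT = (2)(96500)(2.03)/((8.314)(298)) = 158.13.

ln K = 158.1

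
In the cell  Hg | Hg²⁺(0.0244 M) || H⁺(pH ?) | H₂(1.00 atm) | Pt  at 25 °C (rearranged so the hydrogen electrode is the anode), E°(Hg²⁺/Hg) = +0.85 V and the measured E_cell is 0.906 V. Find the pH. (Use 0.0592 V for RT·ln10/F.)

E°_cell = 0.85 V and n = 2.
log Q = n(E° − E)/0.0592 = 2×(0.85 − 0.906)/0.0592 = -1.892.
With Q = [H⁺]^2 / ([Hg²⁺]·P(H₂)), solving for [H⁺] gives log[H⁺] = -1.752, so pH = 1.75.

pH = 1.75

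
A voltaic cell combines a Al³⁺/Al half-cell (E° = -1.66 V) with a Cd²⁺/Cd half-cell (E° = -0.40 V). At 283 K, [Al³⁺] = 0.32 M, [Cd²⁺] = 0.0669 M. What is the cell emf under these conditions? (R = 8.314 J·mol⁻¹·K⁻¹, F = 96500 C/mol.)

1.24 V

The Cd²⁺/Cd couple has the higher reduction potential and acts as the cathode, so E°_cell = -0.40 − (-1.66) = 1.26 V.
Balancing electrons gives n = 6; the reaction quotient is Q = [Al³⁺]^2/[Cd²⁺]^3 = 342.
E = E° − (RT/nF) ln Q = 1.26 − (8.314×283)/(6×96500) × (5.835) = 1.260 − 0.024 = 1.236 V.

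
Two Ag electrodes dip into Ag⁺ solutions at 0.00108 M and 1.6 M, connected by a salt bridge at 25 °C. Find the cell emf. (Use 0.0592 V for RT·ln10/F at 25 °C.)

0.19 V

Both half-cells are Ag⁺/Ag, so E°_cell = 0. The concentrated side is the cathode; the cell reaction moves Ag⁺ from high to low concentration with n = 1.
Q = [Ag⁺]_dilute/[Ag⁺]_conc = 0.00108/1.6 = 6.75 × 10^-4.
E = 0 − (0.0592/1) log Q = −(0.0592/1)(-3.171) = 0.1877 V.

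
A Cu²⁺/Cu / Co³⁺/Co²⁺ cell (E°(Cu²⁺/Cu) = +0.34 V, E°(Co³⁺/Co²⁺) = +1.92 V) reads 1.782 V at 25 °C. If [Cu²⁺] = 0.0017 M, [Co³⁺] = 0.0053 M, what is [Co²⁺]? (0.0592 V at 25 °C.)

5 × 10^-5 M

From the Nernst equation, log Q = n(E° − E)/0.0592 = 2(1.58 − 1.782)/0.0592 = -6.824, so Q = 1.5 × 10^-7.
With Q = [Cu²⁺]·[Co²⁺]^2/[Co³⁺]^2 and the known concentrations, [Co²⁺]^2 in the numerator gives [Co²⁺] = 5 × 10^-5 M.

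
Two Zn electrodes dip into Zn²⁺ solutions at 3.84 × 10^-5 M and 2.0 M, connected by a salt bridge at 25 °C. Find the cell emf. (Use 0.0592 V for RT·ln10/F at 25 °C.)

Both half-cells are Zn²⁺/Zn, so E°_cell = 0. The concentrated side is the cathode; the cell reaction moves Zn²⁺ from high to low concentration with n = 2.
Q = [Zn²⁺]_dilute/[Zn²⁺]_conc = 3.84 × 10^-5/2.0 = 1.92 × 10^-5.
E = 0 − (0.0592/2) log Q = −(0.0592/2)(-4.717) = 0.1396 V.

0.14 V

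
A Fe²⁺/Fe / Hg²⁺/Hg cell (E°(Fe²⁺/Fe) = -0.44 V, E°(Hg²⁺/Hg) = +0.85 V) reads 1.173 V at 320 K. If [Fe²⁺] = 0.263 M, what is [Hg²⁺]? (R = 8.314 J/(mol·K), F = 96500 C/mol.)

From the Nernst equation, ln Q = nF(E° − E)/RT = 2×96500×(1.29 − 1.173)/(8.314×320) = 8.488, so Q = 4850.
With Q = [Fe²⁺]/[Hg²⁺] and the known concentrations, [Hg²⁺] in the denominator gives [Hg²⁺] = 5.4 × 10^-5 M.

5.4 × 10^-5 M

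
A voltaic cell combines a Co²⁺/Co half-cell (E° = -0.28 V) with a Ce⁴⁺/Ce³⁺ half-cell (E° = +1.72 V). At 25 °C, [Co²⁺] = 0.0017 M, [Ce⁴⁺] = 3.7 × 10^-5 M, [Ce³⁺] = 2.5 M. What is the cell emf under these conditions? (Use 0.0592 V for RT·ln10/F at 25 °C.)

The Ce⁴⁺/Ce³⁺ couple has the higher reduction potential and acts as the cathode, so E°_cell = +1.72 − (-0.28) = 2.00 V.
Balancing electrons gives n = 2; the reaction quotient is Q = [Co²⁺]·[Ce³⁺]^2/[Ce⁴⁺]^2 = 7.76 × 10^6.
At 25 °C, E = E° − (0.0592/n) log Q = 2.00 − (0.0592/2)(6.890) = 2.000 − 0.204 = 1.796 V.

1.80 V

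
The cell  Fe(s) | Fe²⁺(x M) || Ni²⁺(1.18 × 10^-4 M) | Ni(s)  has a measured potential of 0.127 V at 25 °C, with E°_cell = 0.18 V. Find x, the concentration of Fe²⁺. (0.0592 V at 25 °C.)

0.0073 M

From the Nernst equation, log Q = n(E° − E)/0.0592 = 2(0.18 − 0.127)/0.0592 = 1.791, so Q = 61.7.
With Q = [Fe²⁺]/[Ni²⁺] and the known concentrations, [Fe²⁺] in the numerator gives [Fe²⁺] = 0.0073 M.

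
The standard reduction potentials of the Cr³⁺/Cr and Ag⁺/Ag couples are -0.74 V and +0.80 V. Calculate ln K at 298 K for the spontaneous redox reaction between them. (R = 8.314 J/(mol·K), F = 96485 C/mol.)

E°_cell = +0.80 − (-0.74) = 1.54 V, with n = 3 electrons transferred.
At equilibrium E = 0, so the Nernst equation gives ln K = nFE°/RT = (3)(96485)(1.54)/((8.314)(298)) = 179.92.

ln K = 179.9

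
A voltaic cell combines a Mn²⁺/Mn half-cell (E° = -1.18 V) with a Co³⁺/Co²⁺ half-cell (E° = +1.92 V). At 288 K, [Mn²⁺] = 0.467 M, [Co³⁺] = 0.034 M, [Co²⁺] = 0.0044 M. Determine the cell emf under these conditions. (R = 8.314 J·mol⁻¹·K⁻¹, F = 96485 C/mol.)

The Co³⁺/Co²⁺ couple has the higher reduction potential and acts as the cathode, so E°_cell = +1.92 − (-1.18) = 3.10 V.
Balancing electrons gives n = 2; the reaction quotient is Q = [Mn²⁺]·[Co²⁺]^2/[Co³⁺]^2 = 0.00782.
E = E° − (RT/nF) ln Q = 3.10 − (8.314×288)/(2×96485) × (-4.851) = 3.100 + 0.060 = 3.160 V.

3.16 V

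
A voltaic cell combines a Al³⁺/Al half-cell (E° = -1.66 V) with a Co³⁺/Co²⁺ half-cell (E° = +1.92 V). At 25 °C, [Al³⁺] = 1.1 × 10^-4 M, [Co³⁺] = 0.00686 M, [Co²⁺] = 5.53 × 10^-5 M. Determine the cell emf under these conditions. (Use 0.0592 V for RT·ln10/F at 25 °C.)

3.78 V

The Co³⁺/Co²⁺ couple has the higher reduction potential and acts as the cathode, so E°_cell = +1.92 − (-1.66) = 3.58 V.
Balancing electrons gives n = 3; the reaction quotient is Q = [Al³⁺]·[Co²⁺]^3/[Co³⁺]^3 = 5.76 × 10^-11.
At 25 °C, E = E° − (0.0592/n) log Q = 3.58 − (0.0592/3)(-10.239) = 3.580 + 0.202 = 3.782 V.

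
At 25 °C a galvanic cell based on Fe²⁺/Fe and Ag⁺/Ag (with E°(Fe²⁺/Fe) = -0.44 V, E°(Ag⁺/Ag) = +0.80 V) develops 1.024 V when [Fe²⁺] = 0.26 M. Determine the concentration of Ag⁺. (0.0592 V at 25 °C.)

From the Nernst equation, log Q = n(E° − E)/0.0592 = 2(1.24 − 1.024)/0.0592 = 7.297, so Q = 1.98 × 10^7.
With Q = [Fe²⁺]/[Ag⁺]^2 and the known concentrations, [Ag⁺]^2 in the denominator gives [Ag⁺] = 1.1 × 10^-4 M.

1.1 × 10^-4 M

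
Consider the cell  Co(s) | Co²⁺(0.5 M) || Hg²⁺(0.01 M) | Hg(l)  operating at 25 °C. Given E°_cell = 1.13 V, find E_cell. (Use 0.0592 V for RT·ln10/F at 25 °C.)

1.08 V

Balancing electrons gives n = 2; the reaction quotient is Q = [Co²⁺]/[Hg²⁺] = 50.0.
At 25 °C, E = E° − (0.0592/n) log Q = 1.13 − (0.0592/2)(1.699) = 1.130 − 0.050 = 1.080 V.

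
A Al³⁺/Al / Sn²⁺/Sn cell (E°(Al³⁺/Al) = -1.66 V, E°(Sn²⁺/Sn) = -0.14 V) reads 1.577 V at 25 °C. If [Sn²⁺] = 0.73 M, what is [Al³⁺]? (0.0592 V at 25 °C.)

From the Nernst equation, log Q = n(E° − E)/0.0592 = 6(1.52 − 1.577)/0.0592 = -5.777, so Q = 1.67 × 10^-6.
With Q = [Al³⁺]^2/[Sn²⁺]^3 and the known concentrations, [Al³⁺]^2 in the numerator gives [Al³⁺] = 8.1 × 10^-4 M.

8.1 × 10^-4 M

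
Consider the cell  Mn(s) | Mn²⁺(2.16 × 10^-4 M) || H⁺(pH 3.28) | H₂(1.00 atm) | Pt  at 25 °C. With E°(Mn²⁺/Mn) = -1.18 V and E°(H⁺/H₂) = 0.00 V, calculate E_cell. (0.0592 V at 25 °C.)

1.09 V

The hydrogen couple is the cathode, so E°_cell = 1.18 V; n = 2.
[H⁺] = 10^(−3.28) = 5.2 × 10^-4 M, and Q = [Mn²⁺]·P(H₂) / [H⁺]^2 = 784.
E = E° − (0.0592/2) log Q = 1.18 − (0.0592/2)(2.894) = 1.094 V.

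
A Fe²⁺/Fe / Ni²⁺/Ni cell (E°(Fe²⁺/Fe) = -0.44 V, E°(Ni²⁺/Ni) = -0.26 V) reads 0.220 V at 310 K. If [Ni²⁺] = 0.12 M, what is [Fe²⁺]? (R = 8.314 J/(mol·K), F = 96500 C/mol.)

0.006 M

From the Nernst equation, ln Q = nF(E° − E)/RT = 2×96500×(0.18 − 0.220)/(8.314×310) = -2.995, so Q = 0.0500.
With Q = [Fe²⁺]/[Ni²⁺] and the known concentrations, [Fe²⁺] in the numerator gives [Fe²⁺] = 0.006 M.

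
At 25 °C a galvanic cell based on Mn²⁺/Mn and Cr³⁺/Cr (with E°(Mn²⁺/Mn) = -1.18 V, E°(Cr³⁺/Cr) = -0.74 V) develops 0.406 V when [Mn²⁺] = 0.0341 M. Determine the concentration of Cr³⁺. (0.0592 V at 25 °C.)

From the Nernst equation, log Q = n(E° − E)/0.0592 = 6(0.44 − 0.406)/0.0592 = 3.446, so Q = 2790.
With Q = [Mn²⁺]^3/[Cr³⁺]^2 and the known concentrations, [Cr³⁺]^2 in the denominator gives [Cr³⁺] = 1.2 × 10^-4 M.

1.2 × 10^-4 M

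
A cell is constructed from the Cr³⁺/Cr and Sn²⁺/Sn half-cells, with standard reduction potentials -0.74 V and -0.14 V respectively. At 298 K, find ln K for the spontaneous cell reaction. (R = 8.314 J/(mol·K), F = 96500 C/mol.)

ln K = 140.2

E°_cell = -0.14 − (-0.74) = 0.60 V, with n = 6 electrons transferred.
At equilibrium E = 0, so the Nernst equation gives ln K = nFE°/RT = (6)(96500)(0.60)/((8.314)(298)) = 140.22.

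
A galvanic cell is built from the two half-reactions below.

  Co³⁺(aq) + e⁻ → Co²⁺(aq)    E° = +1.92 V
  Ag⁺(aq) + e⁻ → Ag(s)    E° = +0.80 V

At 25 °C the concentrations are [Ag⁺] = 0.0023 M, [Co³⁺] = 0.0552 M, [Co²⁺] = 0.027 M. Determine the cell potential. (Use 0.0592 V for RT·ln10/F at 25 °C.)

The Co³⁺/Co²⁺ couple has the higher reduction potential and acts as the cathode, so E°_cell = +1.92 − (+0.80) = 1.12 V.
Balancing electrons gives n = 1; the reaction quotient is Q = [Ag⁺]·[Co²⁺]/[Co³⁺] = 0.00112.
At 25 °C, E = E° − (0.0592/n) log Q = 1.12 − (0.0592/1)(-2.949) = 1.120 + 0.175 = 1.295 V.

1.29 V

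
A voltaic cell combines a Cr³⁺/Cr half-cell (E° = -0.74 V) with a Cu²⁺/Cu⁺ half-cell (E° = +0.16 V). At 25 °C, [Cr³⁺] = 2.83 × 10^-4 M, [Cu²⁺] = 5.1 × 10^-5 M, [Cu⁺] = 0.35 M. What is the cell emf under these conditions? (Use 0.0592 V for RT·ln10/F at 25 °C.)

0.743 V

The Cu²⁺/Cu⁺ couple has the higher reduction potential and acts as the cathode, so E°_cell = +0.16 − (-0.74) = 0.90 V.
Balancing electrons gives n = 3; the reaction quotient is Q = [Cr³⁺]·[Cu⁺]^3/[Cu²⁺]^3 = 9.15 × 10^7.
At 25 °C, E = E° − (0.0592/n) log Q = 0.90 − (0.0592/3)(7.961) = 0.900 − 0.157 = 0.743 V.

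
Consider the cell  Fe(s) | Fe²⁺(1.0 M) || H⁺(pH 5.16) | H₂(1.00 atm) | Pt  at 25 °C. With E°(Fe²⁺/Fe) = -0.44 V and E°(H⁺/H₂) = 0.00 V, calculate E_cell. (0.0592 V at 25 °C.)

The hydrogen couple is the cathode, so E°_cell = 0.44 V; n = 2.
[H⁺] = 10^(−5.16) = 6.9 × 10^-6 M, and Q = [Fe²⁺]·P(H₂) / [H⁺]^2 = 2.09 × 10^10.
E = E° − (0.0592/2) log Q = 0.44 − (0.0592/2)(10.320) = 0.135 V.

0.13 V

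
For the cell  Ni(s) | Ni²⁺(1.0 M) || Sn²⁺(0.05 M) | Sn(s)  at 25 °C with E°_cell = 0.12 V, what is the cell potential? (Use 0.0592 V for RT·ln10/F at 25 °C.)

Balancing electrons gives n = 2; the reaction quotient is Q = [Ni²⁺]/[Sn²⁺] = 20.0.
At 25 °C, E = E° − (0.0592/n) log Q = 0.12 − (0.0592/2)(1.301) = 0.120 − 0.039 = 0.081 V.

0.081 V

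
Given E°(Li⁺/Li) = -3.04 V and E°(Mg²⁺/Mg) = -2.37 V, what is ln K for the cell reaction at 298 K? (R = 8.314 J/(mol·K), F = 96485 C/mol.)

E°_cell = -2.37 − (-3.04) = 0.67 V, with n = 2 electrons transferred.
At equilibrium E = 0, so the Nernst equation gives ln K = nFE°/RT = (2)(96485)(0.67)/((8.314)(298)) = 52.18.

ln K = 52.2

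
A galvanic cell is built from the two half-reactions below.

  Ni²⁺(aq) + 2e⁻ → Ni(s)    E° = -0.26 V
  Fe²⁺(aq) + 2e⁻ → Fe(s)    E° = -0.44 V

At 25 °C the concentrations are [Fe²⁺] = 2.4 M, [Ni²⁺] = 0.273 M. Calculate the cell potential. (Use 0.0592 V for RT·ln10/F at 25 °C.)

The Ni²⁺/Ni couple has the higher reduction potential and acts as the cathode, so E°_cell = -0.26 − (-0.44) = 0.18 V.
Balancing electrons gives n = 2; the reaction quotient is Q = [Fe²⁺]/[Ni²⁺] = 8.79.
At 25 °C, E = E° − (0.0592/n) log Q = 0.18 − (0.0592/2)(0.944) = 0.180 − 0.028 = 0.152 V.

0.152 V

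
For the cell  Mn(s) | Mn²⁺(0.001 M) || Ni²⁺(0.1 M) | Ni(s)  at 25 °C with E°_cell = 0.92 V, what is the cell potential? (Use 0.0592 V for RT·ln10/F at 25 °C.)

Balancing electrons gives n = 2; the reaction quotient is Q = [Mn²⁺]/[Ni²⁺] = 0.0100.
At 25 °C, E = E° − (0.0592/n) log Q = 0.92 − (0.0592/2)(-2.000) = 0.920 + 0.059 = 0.979 V.

0.979 V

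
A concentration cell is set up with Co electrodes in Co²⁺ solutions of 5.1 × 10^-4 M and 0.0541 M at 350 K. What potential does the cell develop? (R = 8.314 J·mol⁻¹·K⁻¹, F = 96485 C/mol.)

0.070 V

Both half-cells are Co²⁺/Co, so E°_cell = 0. The concentrated side is the cathode; the cell reaction moves Co²⁺ from high to low concentration with n = 2.
Q = [Co²⁺]_dilute/[Co²⁺]_conc = 5.1 × 10^-4/0.0541 = 0.00943.
E = 0 − (RT/nF) ln Q = −((8.314×350)/(2×96485))(-4.664) = 0.0703 V.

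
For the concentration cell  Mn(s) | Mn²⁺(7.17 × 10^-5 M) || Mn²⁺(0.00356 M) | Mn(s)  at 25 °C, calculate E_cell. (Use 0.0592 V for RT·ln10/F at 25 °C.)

0.050 V

Both half-cells are Mn²⁺/Mn, so E°_cell = 0. The concentrated side is the cathode; the cell reaction moves Mn²⁺ from high to low concentration with n = 2.
Q = [Mn²⁺]_dilute/[Mn²⁺]_conc = 7.17 × 10^-5/0.00356 = 0.0201.
E = 0 − (0.0592/2) log Q = −(0.0592/2)(-1.696) = 0.0502 V.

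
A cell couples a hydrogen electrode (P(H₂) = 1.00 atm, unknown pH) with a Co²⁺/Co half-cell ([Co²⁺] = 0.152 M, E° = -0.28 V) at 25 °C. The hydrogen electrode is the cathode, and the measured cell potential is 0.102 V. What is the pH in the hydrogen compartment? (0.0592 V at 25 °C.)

E°_cell = 0.28 V and n = 2.
log Q = n(E° − E)/0.0592 = 2×(0.28 − 0.102)/0.0592 = 6.014.
With Q = [Co²⁺]·P(H₂) / [H⁺]^2, solving for [H⁺] gives log[H⁺] = -3.416, so pH = 3.42.

pH = 3.42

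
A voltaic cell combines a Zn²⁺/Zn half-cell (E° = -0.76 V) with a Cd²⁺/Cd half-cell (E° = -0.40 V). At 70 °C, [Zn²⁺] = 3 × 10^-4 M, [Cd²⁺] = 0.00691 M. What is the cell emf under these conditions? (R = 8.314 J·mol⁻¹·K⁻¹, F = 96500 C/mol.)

The Cd²⁺/Cd couple has the higher reduction potential and acts as the cathode, so E°_cell = -0.40 − (-0.76) = 0.36 V.
Balancing electrons gives n = 2; the reaction quotient is Q = [Zn²⁺]/[Cd²⁺] = 0.0434.
E = E° − (RT/nF) ln Q = 0.36 − (8.314×343)/(2×96500) × (-3.137) = 0.360 + 0.046 = 0.406 V.

0.406 V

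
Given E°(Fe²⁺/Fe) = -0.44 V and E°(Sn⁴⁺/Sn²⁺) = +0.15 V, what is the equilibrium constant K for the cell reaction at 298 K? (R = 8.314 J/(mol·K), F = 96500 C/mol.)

9.1 × 10^19

E°_cell = +0.15 − (-0.44) = 0.59 V, with n = 2 electrons transferred.
At equilibrium E = 0, so the Nernst equation gives ln K = nFE°/RT = (2)(96500)(0.59)/((8.314)(298)) = 45.96.
K = e^45.96 = 9.1 × 10^19.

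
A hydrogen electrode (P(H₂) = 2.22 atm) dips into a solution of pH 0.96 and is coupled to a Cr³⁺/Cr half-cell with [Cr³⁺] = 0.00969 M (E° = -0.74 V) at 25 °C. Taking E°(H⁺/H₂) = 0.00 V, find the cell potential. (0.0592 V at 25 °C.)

0.71 V

The hydrogen couple is the cathode, so E°_cell = 0.74 V; n = 6.
[H⁺] = 10^(−0.96) = 0.11 M, and Q = [Cr³⁺]^2·P(H₂)^3 / [H⁺]^6 = 591.
E = E° − (0.0592/6) log Q = 0.74 − (0.0592/6)(2.772) = 0.713 V.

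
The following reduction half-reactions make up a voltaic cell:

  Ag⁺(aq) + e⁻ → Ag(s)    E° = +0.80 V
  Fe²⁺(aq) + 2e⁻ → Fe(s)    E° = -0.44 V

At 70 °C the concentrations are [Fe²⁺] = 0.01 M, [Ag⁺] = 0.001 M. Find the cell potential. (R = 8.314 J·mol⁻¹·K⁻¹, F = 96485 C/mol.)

The Ag⁺/Ag couple has the higher reduction potential and acts as the cathode, so E°_cell = +0.80 − (-0.44) = 1.24 V.
Balancing electrons gives n = 2; the reaction quotient is Q = [Fe²⁺]/[Ag⁺]^2 = 1 × 10^4.
E = E° − (RT/nF) ln Q = 1.24 − (8.314×343)/(2×96485) × (9.210) = 1.240 − 0.136 = 1.104 V.

1.10 V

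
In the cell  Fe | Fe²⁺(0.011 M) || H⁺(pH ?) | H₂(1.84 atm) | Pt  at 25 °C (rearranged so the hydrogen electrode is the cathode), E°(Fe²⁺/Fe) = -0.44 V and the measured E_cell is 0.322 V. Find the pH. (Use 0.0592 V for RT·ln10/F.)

E°_cell = 0.44 V and n = 2.
log Q = n(E° − E)/0.0592 = 2×(0.44 − 0.322)/0.0592 = 3.986.
With Q = [Fe²⁺]·P(H₂) / [H⁺]^2, solving for [H⁺] gives log[H⁺] = -2.840, so pH = 2.84.

pH = 2.84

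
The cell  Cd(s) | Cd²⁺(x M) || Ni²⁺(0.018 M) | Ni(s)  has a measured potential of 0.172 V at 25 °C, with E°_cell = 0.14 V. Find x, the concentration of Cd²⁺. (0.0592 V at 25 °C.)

From the Nernst equation, log Q = n(E° − E)/0.0592 = 2(0.14 − 0.172)/0.0592 = -1.081, so Q = 0.0830.
With Q = [Cd²⁺]/[Ni²⁺] and the known concentrations, [Cd²⁺] in the numerator gives [Cd²⁺] = 0.0015 M.

0.0015 M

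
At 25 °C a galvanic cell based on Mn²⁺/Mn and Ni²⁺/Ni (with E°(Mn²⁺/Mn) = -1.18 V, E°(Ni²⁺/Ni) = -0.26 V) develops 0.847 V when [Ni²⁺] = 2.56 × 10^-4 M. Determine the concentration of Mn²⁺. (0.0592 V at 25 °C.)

From the Nernst equation, log Q = n(E° − E)/0.0592 = 2(0.92 − 0.847)/0.0592 = 2.466, so Q = 293.
With Q = [Mn²⁺]/[Ni²⁺] and the known concentrations, [Mn²⁺] in the numerator gives [Mn²⁺] = 0.075 M.

0.075 M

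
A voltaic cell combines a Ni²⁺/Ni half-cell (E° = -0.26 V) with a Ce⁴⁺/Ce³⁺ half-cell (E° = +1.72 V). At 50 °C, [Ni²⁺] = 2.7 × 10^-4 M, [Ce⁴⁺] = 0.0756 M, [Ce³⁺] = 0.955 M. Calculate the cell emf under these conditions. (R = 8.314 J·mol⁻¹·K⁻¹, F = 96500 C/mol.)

The Ce⁴⁺/Ce³⁺ couple has the higher reduction potential and acts as the cathode, so E°_cell = +1.72 − (-0.26) = 1.98 V.
Balancing electrons gives n = 2; the reaction quotient is Q = [Ni²⁺]·[Ce³⁺]^2/[Ce⁴⁺]^2 = 0.0431.
E = E° − (RT/nF) ln Q = 1.98 − (8.314×323)/(2×96500) × (-3.145) = 1.980 + 0.044 = 2.024 V.

2.02 V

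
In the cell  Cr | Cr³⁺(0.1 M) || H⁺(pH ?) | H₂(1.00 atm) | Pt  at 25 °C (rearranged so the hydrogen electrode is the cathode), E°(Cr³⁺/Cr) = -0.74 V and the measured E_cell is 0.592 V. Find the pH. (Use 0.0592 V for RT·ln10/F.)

E°_cell = 0.74 V and n = 6.
log Q = n(E° − E)/0.0592 = 6×(0.74 − 0.592)/0.0592 = 15.000.
With Q = [Cr³⁺]^2·P(H₂)^3 / [H⁺]^6, solving for [H⁺] gives log[H⁺] = -2.833, so pH = 2.83.

pH = 2.83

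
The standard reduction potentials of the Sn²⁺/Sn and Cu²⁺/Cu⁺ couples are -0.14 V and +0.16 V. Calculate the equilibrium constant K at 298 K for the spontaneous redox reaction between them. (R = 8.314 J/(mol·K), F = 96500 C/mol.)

E°_cell = +0.16 − (-0.14) = 0.30 V, with n = 2 electrons transferred.
At equilibrium E = 0, so the Nernst equation gives ln K = nFE°/RT = (2)(96500)(0.30)/((8.314)(298)) = 23.37.
K = e^23.37 = 1.4 × 10^10.

1.4 × 10^10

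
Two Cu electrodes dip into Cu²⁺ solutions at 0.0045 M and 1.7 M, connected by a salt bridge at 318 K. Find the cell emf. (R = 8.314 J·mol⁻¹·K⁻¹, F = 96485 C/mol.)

Both half-cells are Cu²⁺/Cu, so E°_cell = 0. The concentrated side is the cathode; the cell reaction moves Cu²⁺ from high to low concentration with n = 2.
Q = [Cu²⁺]_dilute/[Cu²⁺]_conc = 0.0045/1.7 = 0.00265.
E = 0 − (RT/nF) ln Q = −((8.314×318)/(2×96485))(-5.934) = 0.0813 V.

0.081 V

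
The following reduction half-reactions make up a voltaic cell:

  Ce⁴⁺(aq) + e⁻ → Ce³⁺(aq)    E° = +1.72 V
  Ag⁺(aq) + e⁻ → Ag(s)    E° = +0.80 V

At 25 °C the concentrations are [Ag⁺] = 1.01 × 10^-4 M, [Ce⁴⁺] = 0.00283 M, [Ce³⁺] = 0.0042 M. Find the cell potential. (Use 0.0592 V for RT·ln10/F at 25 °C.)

The Ce⁴⁺/Ce³⁺ couple has the higher reduction potential and acts as the cathode, so E°_cell = +1.72 − (+0.80) = 0.92 V.
Balancing electrons gives n = 1; the reaction quotient is Q = [Ag⁺]·[Ce³⁺]/[Ce⁴⁺] = 1.5 × 10^-4.
At 25 °C, E = E° − (0.0592/n) log Q = 0.92 − (0.0592/1)(-3.824) = 0.920 + 0.226 = 1.146 V.

1.15 V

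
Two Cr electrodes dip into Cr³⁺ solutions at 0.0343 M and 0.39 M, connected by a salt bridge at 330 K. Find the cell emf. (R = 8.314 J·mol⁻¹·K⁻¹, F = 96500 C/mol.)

0.023 V

Both half-cells are Cr³⁺/Cr, so E°_cell = 0. The concentrated side is the cathode; the cell reaction moves Cr³⁺ from high to low concentration with n = 3.
Q = [Cr³⁺]_dilute/[Cr³⁺]_conc = 0.0343/0.39 = 0.0879.
E = 0 − (RT/nF) ln Q = −((8.314×330)/(3×96500))(-2.431) = 0.0230 V.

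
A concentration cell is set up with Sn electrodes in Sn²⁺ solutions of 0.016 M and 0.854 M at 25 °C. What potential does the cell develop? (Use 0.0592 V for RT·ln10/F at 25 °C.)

0.051 V

Both half-cells are Sn²⁺/Sn, so E°_cell = 0. The concentrated side is the cathode; the cell reaction moves Sn²⁺ from high to low concentration with n = 2.
Q = [Sn²⁺]_dilute/[Sn²⁺]_conc = 0.016/0.854 = 0.0187.
E = 0 − (0.0592/2) log Q = −(0.0592/2)(-1.727) = 0.0511 V.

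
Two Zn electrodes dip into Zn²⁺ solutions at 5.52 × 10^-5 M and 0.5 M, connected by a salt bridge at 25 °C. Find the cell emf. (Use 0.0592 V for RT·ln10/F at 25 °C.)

0.12 V

Both half-cells are Zn²⁺/Zn, so E°_cell = 0. The concentrated side is the cathode; the cell reaction moves Zn²⁺ from high to low concentration with n = 2.
Q = [Zn²⁺]_dilute/[Zn²⁺]_conc = 5.52 × 10^-5/0.5 = 1.1 × 10^-4.
E = 0 − (0.0592/2) log Q = −(0.0592/2)(-3.957) = 0.1171 V.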